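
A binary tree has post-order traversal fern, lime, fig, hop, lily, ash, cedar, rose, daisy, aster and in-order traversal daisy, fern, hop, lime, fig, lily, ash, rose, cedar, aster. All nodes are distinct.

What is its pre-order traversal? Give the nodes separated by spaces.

aster daisy rose ash lily hop fern fig lime cedar

The last element of post-order is the root; it splits in-order into left and right subtrees.
Root aster: left subtree has 9 nodes {daisy, fern, hop, lime, fig, lily, ash, rose, cedar}, right has 0 { }.
  Root daisy: left subtree has 0 nodes { }, right has 8 {fern, hop, lime, fig, lily, ash, rose, cedar}.
    Root rose: left subtree has 6 nodes {fern, hop, lime, fig, lily, ash}, right has 1 {cedar}.
      Root ash: left subtree has 5 nodes {fern, hop, lime, fig, lily}, right has 0 { }.
        Root lily: left subtree has 4 nodes {fern, hop, lime, fig}, right has 0 { }.
          Root hop: left subtree has 1 node {fern}, right has 2 {lime, fig}.
            Root fig: left subtree has 1 node {lime}, right has 0 { }.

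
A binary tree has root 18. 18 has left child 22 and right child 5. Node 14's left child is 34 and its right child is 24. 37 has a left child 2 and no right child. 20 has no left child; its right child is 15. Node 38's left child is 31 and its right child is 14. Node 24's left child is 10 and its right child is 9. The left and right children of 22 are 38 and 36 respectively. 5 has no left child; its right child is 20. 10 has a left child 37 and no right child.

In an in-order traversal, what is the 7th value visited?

10

In-order visits the left subtree, then the node, then the right subtree.
At 18: go left to 22.
  At 22: go left to 38.
    At 38: go left to 31.
      31 is a leaf — visit 31.
    Visit 38.
    At 38: go right to 14.
      At 14: go left to 34.
        34 is a leaf — visit 34.
      Visit 14.
      At 14: go right to 24.
        At 24: go left to 10.
          At 10: go left to 37.
            At 37: go left to 2.
              2 is a leaf — visit 2.
            Visit 37.
            At 37: no right child.
          Visit 10.
          At 10: no right child.
        Visit 24.
        At 24: go right to 9.
          9 is a leaf — visit 9.
  Visit 22.
  At 22: go right to 36.
    36 is a leaf — visit 36.
Visit 18.
At 18: go right to 5.
  At 5: no left child.
  Visit 5.
  At 5: go right to 20.
    At 20: no left child.
    Visit 20.
    At 20: go right to 15.
      15 is a leaf — visit 15.
Full in-order sequence: 31, 38, 34, 14, 2, 37, 10, 24, 9, 22, 36, 18, 5, 20, 15.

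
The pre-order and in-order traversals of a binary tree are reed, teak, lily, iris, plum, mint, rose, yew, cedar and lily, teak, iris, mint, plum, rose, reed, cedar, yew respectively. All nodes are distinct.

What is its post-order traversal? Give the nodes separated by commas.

lily, mint, rose, plum, iris, teak, cedar, yew, reed

The first element of pre-order is the root; it splits in-order into left and right subtrees.
Root reed: left subtree has 6 nodes {lily, teak, iris, mint, plum, rose}, right has 2 {cedar, yew}.
  Root teak: left subtree has 1 node {lily}, right has 4 {iris, mint, plum, rose}.
    Root iris: left subtree has 0 nodes { }, right has 3 {mint, plum, rose}.
      Root plum: left subtree has 1 node {mint}, right has 1 {rose}.
  Root yew: left subtree has 1 node {cedar}, right has 0 { }.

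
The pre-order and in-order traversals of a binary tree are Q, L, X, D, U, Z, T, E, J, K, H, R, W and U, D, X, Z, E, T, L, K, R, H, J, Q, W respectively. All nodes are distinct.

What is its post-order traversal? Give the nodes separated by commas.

The first element of pre-order is the root; it splits in-order into left and right subtrees.
Root Q: left subtree has 11 nodes {U, D, X, Z, E, T, L, K, R, H, J}, right has 1 {W}.
  Root L: left subtree has 6 nodes {U, D, X, Z, E, T}, right has 4 {K, R, H, J}.
    Root X: left subtree has 2 nodes {U, D}, right has 3 {Z, E, T}.
      Root D: left subtree has 1 node {U}, right has 0 { }.
      Root Z: left subtree has 0 nodes { }, right has 2 {E, T}.
        Root T: left subtree has 1 node {E}, right has 0 { }.
    Root J: left subtree has 3 nodes {K, R, H}, right has 0 { }.
      Root K: left subtree has 0 nodes { }, right has 2 {R, H}.
        Root H: left subtree has 1 node {R}, right has 0 { }.

U, D, E, T, Z, X, R, H, K, J, L, W, Q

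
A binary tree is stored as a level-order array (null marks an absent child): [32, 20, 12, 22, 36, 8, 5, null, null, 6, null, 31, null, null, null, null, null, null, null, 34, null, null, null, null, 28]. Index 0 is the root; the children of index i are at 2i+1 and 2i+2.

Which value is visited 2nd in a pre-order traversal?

Pre-order visits the node, then its left subtree, then its right subtree.
Visit 32.
At 32: go left to 20.
  Visit 20.
  At 20: go left to 22.
    22 is a leaf — visit 22.
  At 20: go right to 36.
    Visit 36.
    At 36: go left to 6.
      Visit 6.
      At 6: go left to 34.
        34 is a leaf — visit 34.
      At 6: no right child.
    At 36: no right child.
At 32: go right to 12.
  Visit 12.
  At 12: go left to 8.
    Visit 8.
    At 8: go left to 31.
      Visit 31.
      At 31: no left child.
      At 31: go right to 28.
        28 is a leaf — visit 28.
    At 8: no right child.
  At 12: go right to 5.
    5 is a leaf — visit 5.
Full pre-order sequence: 32, 20, 22, 36, 6, 34, 12, 8, 31, 28, 5.

20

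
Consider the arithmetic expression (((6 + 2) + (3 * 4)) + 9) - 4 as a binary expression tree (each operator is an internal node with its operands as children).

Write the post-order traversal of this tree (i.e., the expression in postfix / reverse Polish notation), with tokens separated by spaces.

6 2 + 3 4 * + 9 + 4 -

Post-order on an expression tree gives postfix notation: for each operator, emit left operand, right operand, then the operator.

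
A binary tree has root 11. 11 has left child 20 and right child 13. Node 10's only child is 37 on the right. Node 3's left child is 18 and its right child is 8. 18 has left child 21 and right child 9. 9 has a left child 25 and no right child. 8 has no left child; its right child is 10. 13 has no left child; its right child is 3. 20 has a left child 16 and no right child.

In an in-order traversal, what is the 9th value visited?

In-order visits the left subtree, then the node, then the right subtree.
At 11: go left to 20.
  At 20: go left to 16.
    16 is a leaf — visit 16.
  Visit 20.
  At 20: no right child.
Visit 11.
At 11: go right to 13.
  At 13: no left child.
  Visit 13.
  At 13: go right to 3.
    At 3: go left to 18.
      At 18: go left to 21.
        21 is a leaf — visit 21.
      Visit 18.
      At 18: go right to 9.
        At 9: go left to 25.
          25 is a leaf — visit 25.
        Visit 9.
        At 9: no right child.
    Visit 3.
    At 3: go right to 8.
      At 8: no left child.
      Visit 8.
      At 8: go right to 10.
        At 10: no left child.
        Visit 10.
        At 10: go right to 37.
          37 is a leaf — visit 37.
Full in-order sequence: 16, 20, 11, 13, 21, 18, 25, 9, 3, 8, 10, 37.

3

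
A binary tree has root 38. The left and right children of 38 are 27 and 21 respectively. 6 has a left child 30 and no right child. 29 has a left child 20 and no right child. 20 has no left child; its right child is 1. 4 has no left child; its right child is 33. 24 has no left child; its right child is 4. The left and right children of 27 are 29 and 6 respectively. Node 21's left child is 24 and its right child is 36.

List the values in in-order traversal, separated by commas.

In-order visits the left subtree, then the node, then the right subtree.
At 38: go left to 27.
  At 27: go left to 29.
    At 29: go left to 20.
      At 20: no left child.
      Visit 20.
      At 20: go right to 1.
        1 is a leaf — visit 1.
    Visit 29.
    At 29: no right child.
  Visit 27.
  At 27: go right to 6.
    At 6: go left to 30.
      30 is a leaf — visit 30.
    Visit 6.
    At 6: no right child.
Visit 38.
At 38: go right to 21.
  At 21: go left to 24.
    At 24: no left child.
    Visit 24.
    At 24: go right to 4.
      At 4: no left child.
      Visit 4.
      At 4: go right to 33.
        33 is a leaf — visit 33.
  Visit 21.
  At 21: go right to 36.
    36 is a leaf — visit 36.

20, 1, 29, 27, 30, 6, 38, 24, 4, 33, 21, 36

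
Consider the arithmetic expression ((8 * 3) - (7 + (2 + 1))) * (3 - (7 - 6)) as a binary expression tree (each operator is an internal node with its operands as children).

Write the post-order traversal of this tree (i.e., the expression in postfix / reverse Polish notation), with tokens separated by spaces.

8 3 * 7 2 1 + + - 3 7 6 - - *

Post-order on an expression tree gives postfix notation: for each operator, emit left operand, right operand, then the operator.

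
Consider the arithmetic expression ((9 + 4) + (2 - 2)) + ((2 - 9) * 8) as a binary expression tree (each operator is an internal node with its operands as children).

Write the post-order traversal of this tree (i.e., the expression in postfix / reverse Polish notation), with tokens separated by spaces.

9 4 + 2 2 - + 2 9 - 8 * +

Post-order on an expression tree gives postfix notation: for each operator, emit left operand, right operand, then the operator.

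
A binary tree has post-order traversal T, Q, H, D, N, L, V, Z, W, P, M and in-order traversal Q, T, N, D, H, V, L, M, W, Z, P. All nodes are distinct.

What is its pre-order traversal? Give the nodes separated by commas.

The last element of post-order is the root; it splits in-order into left and right subtrees.
Root M: left subtree has 7 nodes {Q, T, N, D, H, V, L}, right has 3 {W, Z, P}.
  Root V: left subtree has 5 nodes {Q, T, N, D, H}, right has 1 {L}.
    Root N: left subtree has 2 nodes {Q, T}, right has 2 {D, H}.
      Root Q: left subtree has 0 nodes { }, right has 1 {T}.
      Root D: left subtree has 0 nodes { }, right has 1 {H}.
  Root P: left subtree has 2 nodes {W, Z}, right has 0 { }.
    Root W: left subtree has 0 nodes { }, right has 1 {Z}.

M, V, N, Q, T, D, H, L, P, W, Z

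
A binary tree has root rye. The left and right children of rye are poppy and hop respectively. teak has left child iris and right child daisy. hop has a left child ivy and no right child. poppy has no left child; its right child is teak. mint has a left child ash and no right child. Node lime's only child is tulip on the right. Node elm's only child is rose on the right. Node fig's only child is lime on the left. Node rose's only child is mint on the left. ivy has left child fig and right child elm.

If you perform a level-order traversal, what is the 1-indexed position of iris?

Level-order visits nodes level by level from the root, left to right within each level.
Level 0: rye
Level 1: poppy, hop
Level 2: teak, ivy
Level 3: iris, daisy, fig, elm
Level 4: lime, rose
Level 5: tulip, mint
Level 6: ash
Full level-order sequence: rye, poppy, hop, teak, ivy, iris, daisy, fig, elm, lime, rose, tulip, mint, ash.

6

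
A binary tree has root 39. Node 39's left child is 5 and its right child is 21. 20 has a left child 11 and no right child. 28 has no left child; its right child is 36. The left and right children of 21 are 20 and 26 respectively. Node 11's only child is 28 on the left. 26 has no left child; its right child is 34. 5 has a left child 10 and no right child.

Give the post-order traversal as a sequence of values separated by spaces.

10 5 36 28 11 20 34 26 21 39

Post-order visits the left subtree, then the right subtree, then the node.
At 39: go left to 5.
  At 5: go left to 10.
    10 is a leaf — visit 10.
  At 5: no right child.
  Visit 5.
At 39: go right to 21.
  At 21: go left to 20.
    At 20: go left to 11.
      At 11: go left to 28.
        At 28: no left child.
        At 28: go right to 36.
          36 is a leaf — visit 36.
        Visit 28.
      At 11: no right child.
      Visit 11.
    At 20: no right child.
    Visit 20.
  At 21: go right to 26.
    At 26: no left child.
    At 26: go right to 34.
      34 is a leaf — visit 34.
    Visit 26.
  Visit 21.
Visit 39.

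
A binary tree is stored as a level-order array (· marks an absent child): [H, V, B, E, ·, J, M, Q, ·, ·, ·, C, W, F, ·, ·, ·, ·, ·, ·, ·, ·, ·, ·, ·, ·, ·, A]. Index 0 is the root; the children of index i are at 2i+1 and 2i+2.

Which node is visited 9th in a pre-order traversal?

Pre-order visits the node, then its left subtree, then its right subtree.
Visit H.
At H: go left to V.
  Visit V.
  At V: go left to E.
    Visit E.
    At E: go left to Q.
      Q is a leaf — visit Q.
    At E: no right child.
  At V: no right child.
At H: go right to B.
  Visit B.
  At B: go left to J.
    Visit J.
    At J: go left to C.
      C is a leaf — visit C.
    At J: go right to W.
      W is a leaf — visit W.
  At B: go right to M.
    Visit M.
    At M: go left to F.
      Visit F.
      At F: go left to A.
        A is a leaf — visit A.
      At F: no right child.
    At M: no right child.
Full pre-order sequence: H, V, E, Q, B, J, C, W, M, F, A.

M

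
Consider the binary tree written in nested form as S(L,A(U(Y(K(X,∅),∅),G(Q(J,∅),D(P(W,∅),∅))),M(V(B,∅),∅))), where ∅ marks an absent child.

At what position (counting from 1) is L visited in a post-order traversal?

1

Post-order visits the left subtree, then the right subtree, then the node.
At S: go left to L.
  L is a leaf — visit L.
At S: go right to A.
  At A: go left to U.
    At U: go left to Y.
      At Y: go left to K.
        At K: go left to X.
          X is a leaf — visit X.
        At K: no right child.
        Visit K.
      At Y: no right child.
      Visit Y.
    At U: go right to G.
      At G: go left to Q.
        At Q: go left to J.
          J is a leaf — visit J.
        At Q: no right child.
        Visit Q.
      At G: go right to D.
        At D: go left to P.
          At P: go left to W.
            W is a leaf — visit W.
          At P: no right child.
          Visit P.
        At D: no right child.
        Visit D.
      Visit G.
    Visit U.
  At A: go right to M.
    At M: go left to V.
      At V: go left to B.
        B is a leaf — visit B.
      At V: no right child.
      Visit V.
    At M: no right child.
    Visit M.
  Visit A.
Visit S.
Full post-order sequence: L, X, K, Y, J, Q, W, P, D, G, U, B, V, M, A, S.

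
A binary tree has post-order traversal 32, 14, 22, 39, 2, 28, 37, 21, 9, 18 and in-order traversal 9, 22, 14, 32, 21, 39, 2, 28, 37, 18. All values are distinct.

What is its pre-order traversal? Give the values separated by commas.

The last element of post-order is the root; it splits in-order into left and right subtrees.
Root 18: left subtree has 9 nodes {9, 22, 14, 32, 21, 39, 2, 28, 37}, right has 0 { }.
  Root 9: left subtree has 0 nodes { }, right has 8 {22, 14, 32, 21, 39, 2, 28, 37}.
    Root 21: left subtree has 3 nodes {22, 14, 32}, right has 4 {39, 2, 28, 37}.
      Root 22: left subtree has 0 nodes { }, right has 2 {14, 32}.
        Root 14: left subtree has 0 nodes { }, right has 1 {32}.
      Root 37: left subtree has 3 nodes {39, 2, 28}, right has 0 { }.
        Root 28: left subtree has 2 nodes {39, 2}, right has 0 { }.
          Root 2: left subtree has 1 node {39}, right has 0 { }.

18, 9, 21, 22, 14, 32, 37, 28, 2, 39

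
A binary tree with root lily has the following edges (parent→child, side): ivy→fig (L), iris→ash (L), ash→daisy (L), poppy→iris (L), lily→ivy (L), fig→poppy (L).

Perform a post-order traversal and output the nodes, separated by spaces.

daisy ash iris poppy fig ivy lily

Post-order visits the left subtree, then the right subtree, then the node.
At lily: go left to ivy.
  At ivy: go left to fig.
    At fig: go left to poppy.
      At poppy: go left to iris.
        At iris: go left to ash.
          At ash: go left to daisy.
            daisy is a leaf — visit daisy.
          At ash: no right child.
          Visit ash.
        At iris: no right child.
        Visit iris.
      At poppy: no right child.
      Visit poppy.
    At fig: no right child.
    Visit fig.
  At ivy: no right child.
  Visit ivy.
At lily: no right child.
Visit lily.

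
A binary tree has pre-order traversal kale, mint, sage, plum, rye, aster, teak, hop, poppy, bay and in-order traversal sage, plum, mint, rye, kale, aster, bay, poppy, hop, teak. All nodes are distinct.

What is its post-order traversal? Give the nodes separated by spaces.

The first element of pre-order is the root; it splits in-order into left and right subtrees.
Root kale: left subtree has 4 nodes {sage, plum, mint, rye}, right has 5 {aster, bay, poppy, hop, teak}.
  Root mint: left subtree has 2 nodes {sage, plum}, right has 1 {rye}.
    Root sage: left subtree has 0 nodes { }, right has 1 {plum}.
  Root aster: left subtree has 0 nodes { }, right has 4 {bay, poppy, hop, teak}.
    Root teak: left subtree has 3 nodes {bay, poppy, hop}, right has 0 { }.
      Root hop: left subtree has 2 nodes {bay, poppy}, right has 0 { }.
        Root poppy: left subtree has 1 node {bay}, right has 0 { }.

plum sage rye mint bay poppy hop teak aster kale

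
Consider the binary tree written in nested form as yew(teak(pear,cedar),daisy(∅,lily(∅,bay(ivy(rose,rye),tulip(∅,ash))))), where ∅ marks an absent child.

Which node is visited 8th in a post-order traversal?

Post-order visits the left subtree, then the right subtree, then the node.
At yew: go left to teak.
  At teak: go left to pear.
    pear is a leaf — visit pear.
  At teak: go right to cedar.
    cedar is a leaf — visit cedar.
  Visit teak.
At yew: go right to daisy.
  At daisy: no left child.
  At daisy: go right to lily.
    At lily: no left child.
    At lily: go right to bay.
      At bay: go left to ivy.
        At ivy: go left to rose.
          rose is a leaf — visit rose.
        At ivy: go right to rye.
          rye is a leaf — visit rye.
        Visit ivy.
      At bay: go right to tulip.
        At tulip: no left child.
        At tulip: go right to ash.
          ash is a leaf — visit ash.
        Visit tulip.
      Visit bay.
    Visit lily.
  Visit daisy.
Visit yew.
Full post-order sequence: pear, cedar, teak, rose, rye, ivy, ash, tulip, bay, lily, daisy, yew.

tulip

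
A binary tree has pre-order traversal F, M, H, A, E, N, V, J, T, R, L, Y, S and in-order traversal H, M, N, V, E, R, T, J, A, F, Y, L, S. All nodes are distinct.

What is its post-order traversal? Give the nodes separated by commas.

The first element of pre-order is the root; it splits in-order into left and right subtrees.
Root F: left subtree has 9 nodes {H, M, N, V, E, R, T, J, A}, right has 3 {Y, L, S}.
  Root M: left subtree has 1 node {H}, right has 7 {N, V, E, R, T, J, A}.
    Root A: left subtree has 6 nodes {N, V, E, R, T, J}, right has 0 { }.
      Root E: left subtree has 2 nodes {N, V}, right has 3 {R, T, J}.
        Root N: left subtree has 0 nodes { }, right has 1 {V}.
        Root J: left subtree has 2 nodes {R, T}, right has 0 { }.
          Root T: left subtree has 1 node {R}, right has 0 { }.
  Root L: left subtree has 1 node {Y}, right has 1 {S}.

H, V, N, R, T, J, E, A, M, Y, S, L, F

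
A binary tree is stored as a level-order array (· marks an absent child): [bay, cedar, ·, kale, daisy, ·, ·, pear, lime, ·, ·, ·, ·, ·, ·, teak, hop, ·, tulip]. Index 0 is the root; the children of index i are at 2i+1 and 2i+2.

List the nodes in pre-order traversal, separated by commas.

Pre-order visits the node, then its left subtree, then its right subtree.
Visit bay.
At bay: go left to cedar.
  Visit cedar.
  At cedar: go left to kale.
    Visit kale.
    At kale: go left to pear.
      Visit pear.
      At pear: go left to teak.
        teak is a leaf — visit teak.
      At pear: go right to hop.
        hop is a leaf — visit hop.
    At kale: go right to lime.
      Visit lime.
      At lime: no left child.
      At lime: go right to tulip.
        tulip is a leaf — visit tulip.
  At cedar: go right to daisy.
    daisy is a leaf — visit daisy.
At bay: no right child.

bay, cedar, kale, pear, teak, hop, lime, tulip, daisy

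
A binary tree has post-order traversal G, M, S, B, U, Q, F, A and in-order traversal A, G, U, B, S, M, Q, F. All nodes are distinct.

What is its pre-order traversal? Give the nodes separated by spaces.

The last element of post-order is the root; it splits in-order into left and right subtrees.
Root A: left subtree has 0 nodes { }, right has 7 {G, U, B, S, M, Q, F}.
  Root F: left subtree has 6 nodes {G, U, B, S, M, Q}, right has 0 { }.
    Root Q: left subtree has 5 nodes {G, U, B, S, M}, right has 0 { }.
      Root U: left subtree has 1 node {G}, right has 3 {B, S, M}.
        Root B: left subtree has 0 nodes { }, right has 2 {S, M}.
          Root S: left subtree has 0 nodes { }, right has 1 {M}.

A F Q U G B S M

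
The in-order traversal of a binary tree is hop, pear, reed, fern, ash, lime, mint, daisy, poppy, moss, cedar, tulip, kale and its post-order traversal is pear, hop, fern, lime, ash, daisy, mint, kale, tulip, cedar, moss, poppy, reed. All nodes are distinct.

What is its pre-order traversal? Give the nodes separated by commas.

The last element of post-order is the root; it splits in-order into left and right subtrees.
Root reed: left subtree has 2 nodes {hop, pear}, right has 10 {fern, ash, lime, mint, daisy, poppy, moss, cedar, tulip, kale}.
  Root hop: left subtree has 0 nodes { }, right has 1 {pear}.
  Root poppy: left subtree has 5 nodes {fern, ash, lime, mint, daisy}, right has 4 {moss, cedar, tulip, kale}.
    Root mint: left subtree has 3 nodes {fern, ash, lime}, right has 1 {daisy}.
      Root ash: left subtree has 1 node {fern}, right has 1 {lime}.
    Root moss: left subtree has 0 nodes { }, right has 3 {cedar, tulip, kale}.
      Root cedar: left subtree has 0 nodes { }, right has 2 {tulip, kale}.
        Root tulip: left subtree has 0 nodes { }, right has 1 {kale}.

reed, hop, pear, poppy, mint, ash, fern, lime, daisy, moss, cedar, tulip, kale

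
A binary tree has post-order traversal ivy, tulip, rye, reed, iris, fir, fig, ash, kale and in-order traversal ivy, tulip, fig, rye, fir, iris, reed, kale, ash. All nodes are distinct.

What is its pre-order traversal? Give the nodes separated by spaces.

The last element of post-order is the root; it splits in-order into left and right subtrees.
Root kale: left subtree has 7 nodes {ivy, tulip, fig, rye, fir, iris, reed}, right has 1 {ash}.
  Root fig: left subtree has 2 nodes {ivy, tulip}, right has 4 {rye, fir, iris, reed}.
    Root tulip: left subtree has 1 node {ivy}, right has 0 { }.
    Root fir: left subtree has 1 node {rye}, right has 2 {iris, reed}.
      Root iris: left subtree has 0 nodes { }, right has 1 {reed}.

kale fig tulip ivy fir rye iris reed ash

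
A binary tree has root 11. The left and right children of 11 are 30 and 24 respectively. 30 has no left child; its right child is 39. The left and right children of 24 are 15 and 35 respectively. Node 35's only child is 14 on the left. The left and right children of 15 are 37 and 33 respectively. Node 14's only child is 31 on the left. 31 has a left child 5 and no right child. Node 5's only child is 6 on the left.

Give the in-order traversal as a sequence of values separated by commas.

In-order visits the left subtree, then the node, then the right subtree.
At 11: go left to 30.
  At 30: no left child.
  Visit 30.
  At 30: go right to 39.
    39 is a leaf — visit 39.
Visit 11.
At 11: go right to 24.
  At 24: go left to 15.
    At 15: go left to 37.
      37 is a leaf — visit 37.
    Visit 15.
    At 15: go right to 33.
      33 is a leaf — visit 33.
  Visit 24.
  At 24: go right to 35.
    At 35: go left to 14.
      At 14: go left to 31.
        At 31: go left to 5.
          At 5: go left to 6.
            6 is a leaf — visit 6.
          Visit 5.
          At 5: no right child.
        Visit 31.
        At 31: no right child.
      Visit 14.
      At 14: no right child.
    Visit 35.
    At 35: no right child.

30, 39, 11, 37, 15, 33, 24, 6, 5, 31, 14, 35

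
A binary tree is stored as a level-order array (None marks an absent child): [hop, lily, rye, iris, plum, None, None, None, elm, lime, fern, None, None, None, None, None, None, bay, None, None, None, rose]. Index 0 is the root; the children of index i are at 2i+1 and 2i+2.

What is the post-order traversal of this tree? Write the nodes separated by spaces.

Post-order visits the left subtree, then the right subtree, then the node.
At hop: go left to lily.
  At lily: go left to iris.
    At iris: no left child.
    At iris: go right to elm.
      At elm: go left to bay.
        bay is a leaf — visit bay.
      At elm: no right child.
      Visit elm.
    Visit iris.
  At lily: go right to plum.
    At plum: go left to lime.
      lime is a leaf — visit lime.
    At plum: go right to fern.
      At fern: go left to rose.
        rose is a leaf — visit rose.
      At fern: no right child.
      Visit fern.
    Visit plum.
  Visit lily.
At hop: go right to rye.
  rye is a leaf — visit rye.
Visit hop.

bay elm iris lime rose fern plum lily rye hop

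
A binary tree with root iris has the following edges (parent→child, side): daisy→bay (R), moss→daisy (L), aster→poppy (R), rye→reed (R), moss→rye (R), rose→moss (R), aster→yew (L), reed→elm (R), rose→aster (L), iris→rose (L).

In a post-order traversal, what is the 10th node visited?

Post-order visits the left subtree, then the right subtree, then the node.
At iris: go left to rose.
  At rose: go left to aster.
    At aster: go left to yew.
      yew is a leaf — visit yew.
    At aster: go right to poppy.
      poppy is a leaf — visit poppy.
    Visit aster.
  At rose: go right to moss.
    At moss: go left to daisy.
      At daisy: no left child.
      At daisy: go right to bay.
        bay is a leaf — visit bay.
      Visit daisy.
    At moss: go right to rye.
      At rye: no left child.
      At rye: go right to reed.
        At reed: no left child.
        At reed: go right to elm.
          elm is a leaf — visit elm.
        Visit reed.
      Visit rye.
    Visit moss.
  Visit rose.
At iris: no right child.
Visit iris.
Full post-order sequence: yew, poppy, aster, bay, daisy, elm, reed, rye, moss, rose, iris.

rose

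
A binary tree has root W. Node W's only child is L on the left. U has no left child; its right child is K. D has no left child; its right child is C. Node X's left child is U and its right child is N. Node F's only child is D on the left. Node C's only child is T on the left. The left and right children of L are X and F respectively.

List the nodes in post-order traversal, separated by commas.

Post-order visits the left subtree, then the right subtree, then the node.
At W: go left to L.
  At L: go left to X.
    At X: go left to U.
      At U: no left child.
      At U: go right to K.
        K is a leaf — visit K.
      Visit U.
    At X: go right to N.
      N is a leaf — visit N.
    Visit X.
  At L: go right to F.
    At F: go left to D.
      At D: no left child.
      At D: go right to C.
        At C: go left to T.
          T is a leaf — visit T.
        At C: no right child.
        Visit C.
      Visit D.
    At F: no right child.
    Visit F.
  Visit L.
At W: no right child.
Visit W.

K, U, N, X, T, C, D, F, L, W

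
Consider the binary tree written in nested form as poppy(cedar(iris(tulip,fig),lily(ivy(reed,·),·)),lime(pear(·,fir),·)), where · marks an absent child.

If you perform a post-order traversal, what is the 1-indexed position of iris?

3

Post-order visits the left subtree, then the right subtree, then the node.
At poppy: go left to cedar.
  At cedar: go left to iris.
    At iris: go left to tulip.
      tulip is a leaf — visit tulip.
    At iris: go right to fig.
      fig is a leaf — visit fig.
    Visit iris.
  At cedar: go right to lily.
    At lily: go left to ivy.
      At ivy: go left to reed.
        reed is a leaf — visit reed.
      At ivy: no right child.
      Visit ivy.
    At lily: no right child.
    Visit lily.
  Visit cedar.
At poppy: go right to lime.
  At lime: go left to pear.
    At pear: no left child.
    At pear: go right to fir.
      fir is a leaf — visit fir.
    Visit pear.
  At lime: no right child.
  Visit lime.
Visit poppy.
Full post-order sequence: tulip, fig, iris, reed, ivy, lily, cedar, fir, pear, lime, poppy.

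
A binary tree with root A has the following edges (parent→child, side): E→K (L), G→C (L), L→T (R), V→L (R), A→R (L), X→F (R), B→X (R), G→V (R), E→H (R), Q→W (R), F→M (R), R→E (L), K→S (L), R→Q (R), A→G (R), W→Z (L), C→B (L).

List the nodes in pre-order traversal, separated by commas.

A, R, E, K, S, H, Q, W, Z, G, C, B, X, F, M, V, L, T

Pre-order visits the node, then its left subtree, then its right subtree.
Visit A.
At A: go left to R.
  Visit R.
  At R: go left to E.
    Visit E.
    At E: go left to K.
      Visit K.
      At K: go left to S.
        S is a leaf — visit S.
      At K: no right child.
    At E: go right to H.
      H is a leaf — visit H.
  At R: go right to Q.
    Visit Q.
    At Q: no left child.
    At Q: go right to W.
      Visit W.
      At W: go left to Z.
        Z is a leaf — visit Z.
      At W: no right child.
At A: go right to G.
  Visit G.
  At G: go left to C.
    Visit C.
    At C: go left to B.
      Visit B.
      At B: no left child.
      At B: go right to X.
        Visit X.
        At X: no left child.
        At X: go right to F.
          Visit F.
          At F: no left child.
          At F: go right to M.
            M is a leaf — visit M.
    At C: no right child.
  At G: go right to V.
    Visit V.
    At V: no left child.
    At V: go right to L.
      Visit L.
      At L: no left child.
      At L: go right to T.
        T is a leaf — visit T.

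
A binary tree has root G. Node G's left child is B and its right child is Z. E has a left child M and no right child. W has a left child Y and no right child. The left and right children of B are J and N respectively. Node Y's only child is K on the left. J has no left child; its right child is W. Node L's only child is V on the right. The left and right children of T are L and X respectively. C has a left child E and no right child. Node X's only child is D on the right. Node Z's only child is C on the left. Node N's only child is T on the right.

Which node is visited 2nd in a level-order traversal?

Level-order visits nodes level by level from the root, left to right within each level.
Level 0: G
Level 1: B, Z
Level 2: J, N, C
Level 3: W, T, E
Level 4: Y, L, X, M
Level 5: K, V, D
Full level-order sequence: G, B, Z, J, N, C, W, T, E, Y, L, X, M, K, V, D.

B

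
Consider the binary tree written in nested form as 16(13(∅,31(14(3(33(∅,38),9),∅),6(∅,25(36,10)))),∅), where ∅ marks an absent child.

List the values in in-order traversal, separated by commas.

13, 33, 38, 3, 9, 14, 31, 6, 36, 25, 10, 16

In-order visits the left subtree, then the node, then the right subtree.
At 16: go left to 13.
  At 13: no left child.
  Visit 13.
  At 13: go right to 31.
    At 31: go left to 14.
      At 14: go left to 3.
        At 3: go left to 33.
          At 33: no left child.
          Visit 33.
          At 33: go right to 38.
            38 is a leaf — visit 38.
        Visit 3.
        At 3: go right to 9.
          9 is a leaf — visit 9.
      Visit 14.
      At 14: no right child.
    Visit 31.
    At 31: go right to 6.
      At 6: no left child.
      Visit 6.
      At 6: go right to 25.
        At 25: go left to 36.
          36 is a leaf — visit 36.
        Visit 25.
        At 25: go right to 10.
          10 is a leaf — visit 10.
Visit 16.
At 16: no right child.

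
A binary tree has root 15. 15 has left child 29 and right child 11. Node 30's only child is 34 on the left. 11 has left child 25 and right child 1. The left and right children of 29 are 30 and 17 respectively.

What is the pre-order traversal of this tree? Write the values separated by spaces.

Pre-order visits the node, then its left subtree, then its right subtree.
Visit 15.
At 15: go left to 29.
  Visit 29.
  At 29: go left to 30.
    Visit 30.
    At 30: go left to 34.
      34 is a leaf — visit 34.
    At 30: no right child.
  At 29: go right to 17.
    17 is a leaf — visit 17.
At 15: go right to 11.
  Visit 11.
  At 11: go left to 25.
    25 is a leaf — visit 25.
  At 11: go right to 1.
    1 is a leaf — visit 1.

15 29 30 34 17 11 25 1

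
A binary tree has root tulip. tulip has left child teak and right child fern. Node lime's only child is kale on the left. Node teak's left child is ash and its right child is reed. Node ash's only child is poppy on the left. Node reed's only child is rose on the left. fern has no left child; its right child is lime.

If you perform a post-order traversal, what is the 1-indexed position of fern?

Post-order visits the left subtree, then the right subtree, then the node.
At tulip: go left to teak.
  At teak: go left to ash.
    At ash: go left to poppy.
      poppy is a leaf — visit poppy.
    At ash: no right child.
    Visit ash.
  At teak: go right to reed.
    At reed: go left to rose.
      rose is a leaf — visit rose.
    At reed: no right child.
    Visit reed.
  Visit teak.
At tulip: go right to fern.
  At fern: no left child.
  At fern: go right to lime.
    At lime: go left to kale.
      kale is a leaf — visit kale.
    At lime: no right child.
    Visit lime.
  Visit fern.
Visit tulip.
Full post-order sequence: poppy, ash, rose, reed, teak, kale, lime, fern, tulip.

8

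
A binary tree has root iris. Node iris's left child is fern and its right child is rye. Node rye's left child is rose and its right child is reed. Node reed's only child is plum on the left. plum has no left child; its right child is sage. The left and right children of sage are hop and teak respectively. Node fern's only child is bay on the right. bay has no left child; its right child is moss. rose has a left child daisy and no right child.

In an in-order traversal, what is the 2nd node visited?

bay

In-order visits the left subtree, then the node, then the right subtree.
At iris: go left to fern.
  At fern: no left child.
  Visit fern.
  At fern: go right to bay.
    At bay: no left child.
    Visit bay.
    At bay: go right to moss.
      moss is a leaf — visit moss.
Visit iris.
At iris: go right to rye.
  At rye: go left to rose.
    At rose: go left to daisy.
      daisy is a leaf — visit daisy.
    Visit rose.
    At rose: no right child.
  Visit rye.
  At rye: go right to reed.
    At reed: go left to plum.
      At plum: no left child.
      Visit plum.
      At plum: go right to sage.
        At sage: go left to hop.
          hop is a leaf — visit hop.
        Visit sage.
        At sage: go right to teak.
          teak is a leaf — visit teak.
    Visit reed.
    At reed: no right child.
Full in-order sequence: fern, bay, moss, iris, daisy, rose, rye, plum, hop, sage, teak, reed.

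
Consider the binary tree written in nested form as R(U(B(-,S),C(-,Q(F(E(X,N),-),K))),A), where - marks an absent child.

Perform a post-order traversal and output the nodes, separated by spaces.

S B X N E F K Q C U A R

Post-order visits the left subtree, then the right subtree, then the node.
At R: go left to U.
  At U: go left to B.
    At B: no left child.
    At B: go right to S.
      S is a leaf — visit S.
    Visit B.
  At U: go right to C.
    At C: no left child.
    At C: go right to Q.
      At Q: go left to F.
        At F: go left to E.
          At E: go left to X.
            X is a leaf — visit X.
          At E: go right to N.
            N is a leaf — visit N.
          Visit E.
        At F: no right child.
        Visit F.
      At Q: go right to K.
        K is a leaf — visit K.
      Visit Q.
    Visit C.
  Visit U.
At R: go right to A.
  A is a leaf — visit A.
Visit R.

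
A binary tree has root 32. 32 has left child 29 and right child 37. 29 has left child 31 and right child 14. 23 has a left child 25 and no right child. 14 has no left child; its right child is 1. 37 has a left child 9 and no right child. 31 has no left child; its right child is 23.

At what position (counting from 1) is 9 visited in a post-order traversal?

Post-order visits the left subtree, then the right subtree, then the node.
At 32: go left to 29.
  At 29: go left to 31.
    At 31: no left child.
    At 31: go right to 23.
      At 23: go left to 25.
        25 is a leaf — visit 25.
      At 23: no right child.
      Visit 23.
    Visit 31.
  At 29: go right to 14.
    At 14: no left child.
    At 14: go right to 1.
      1 is a leaf — visit 1.
    Visit 14.
  Visit 29.
At 32: go right to 37.
  At 37: go left to 9.
    9 is a leaf — visit 9.
  At 37: no right child.
  Visit 37.
Visit 32.
Full post-order sequence: 25, 23, 31, 1, 14, 29, 9, 37, 32.

7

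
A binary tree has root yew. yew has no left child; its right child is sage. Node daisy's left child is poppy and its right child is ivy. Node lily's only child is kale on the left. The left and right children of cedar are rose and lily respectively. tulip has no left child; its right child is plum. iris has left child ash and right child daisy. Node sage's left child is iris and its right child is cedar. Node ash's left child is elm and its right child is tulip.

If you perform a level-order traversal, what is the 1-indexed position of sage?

Level-order visits nodes level by level from the root, left to right within each level.
Level 0: yew
Level 1: sage
Level 2: iris, cedar
Level 3: ash, daisy, rose, lily
Level 4: elm, tulip, poppy, ivy, kale
Level 5: plum
Full level-order sequence: yew, sage, iris, cedar, ash, daisy, rose, lily, elm, tulip, poppy, ivy, kale, plum.

2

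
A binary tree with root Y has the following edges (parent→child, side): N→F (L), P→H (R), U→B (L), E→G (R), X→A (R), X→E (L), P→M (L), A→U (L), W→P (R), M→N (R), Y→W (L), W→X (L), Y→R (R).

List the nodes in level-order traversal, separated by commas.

Level-order visits nodes level by level from the root, left to right within each level.
Level 0: Y
Level 1: W, R
Level 2: X, P
Level 3: E, A, M, H
Level 4: G, U, N
Level 5: B, F

Y, W, R, X, P, E, A, M, H, G, U, N, B, F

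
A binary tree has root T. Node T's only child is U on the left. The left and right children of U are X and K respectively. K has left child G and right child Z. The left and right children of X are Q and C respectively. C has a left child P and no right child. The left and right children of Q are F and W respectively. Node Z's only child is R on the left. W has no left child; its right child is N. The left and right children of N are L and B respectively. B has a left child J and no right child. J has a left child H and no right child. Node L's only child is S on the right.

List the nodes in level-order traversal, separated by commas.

T, U, X, K, Q, C, G, Z, F, W, P, R, N, L, B, S, J, H

Level-order visits nodes level by level from the root, left to right within each level.
Level 0: T
Level 1: U
Level 2: X, K
Level 3: Q, C, G, Z
Level 4: F, W, P, R
Level 5: N
Level 6: L, B
Level 7: S, J
Level 8: H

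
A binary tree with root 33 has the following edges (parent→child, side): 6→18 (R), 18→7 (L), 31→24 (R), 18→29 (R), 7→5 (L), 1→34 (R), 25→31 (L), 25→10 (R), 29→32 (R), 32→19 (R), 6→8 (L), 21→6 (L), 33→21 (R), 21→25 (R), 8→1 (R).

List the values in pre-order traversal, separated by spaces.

Pre-order visits the node, then its left subtree, then its right subtree.
Visit 33.
At 33: no left child.
At 33: go right to 21.
  Visit 21.
  At 21: go left to 6.
    Visit 6.
    At 6: go left to 8.
      Visit 8.
      At 8: no left child.
      At 8: go right to 1.
        Visit 1.
        At 1: no left child.
        At 1: go right to 34.
          34 is a leaf — visit 34.
    At 6: go right to 18.
      Visit 18.
      At 18: go left to 7.
        Visit 7.
        At 7: go left to 5.
          5 is a leaf — visit 5.
        At 7: no right child.
      At 18: go right to 29.
        Visit 29.
        At 29: no left child.
        At 29: go right to 32.
          Visit 32.
          At 32: no left child.
          At 32: go right to 19.
            19 is a leaf — visit 19.
  At 21: go right to 25.
    Visit 25.
    At 25: go left to 31.
      Visit 31.
      At 31: no left child.
      At 31: go right to 24.
        24 is a leaf — visit 24.
    At 25: go right to 10.
      10 is a leaf — visit 10.

33 21 6 8 1 34 18 7 5 29 32 19 25 31 24 10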